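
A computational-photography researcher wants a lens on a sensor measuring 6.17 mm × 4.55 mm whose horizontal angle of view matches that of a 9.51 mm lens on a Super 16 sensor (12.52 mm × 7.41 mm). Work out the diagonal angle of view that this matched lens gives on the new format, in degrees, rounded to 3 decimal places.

78.558°

Equal horizontal AOV ⇒ f₂ = f₁ · 6.17/12.52 = 9.51 × 0.49281 ≈ 4.6866 mm.
Sensor diagonal = √(6.17² + 4.55²) = √58.7714 ≈ 7.6663 mm.
Diagonal AOV on the new format = 2·arctan(7.6663 / (2 × 4.6866)) = 2·arctan(0.81788) ≈ 78.5584°.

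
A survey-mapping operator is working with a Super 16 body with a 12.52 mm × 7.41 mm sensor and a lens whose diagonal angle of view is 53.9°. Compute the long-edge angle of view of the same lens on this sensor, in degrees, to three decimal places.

47.262°

Sensor diagonal = √(12.52² + 7.41²) = √211.6585 ≈ 14.5485 mm.
From the diagonal AOV: f = 14.5485 / (2·tan(26.95°)) = 14.5485 / 1.01685 ≈ 14.3074 mm.
Long-edge AOV = 2·arctan(12.52 / (2 × 14.3074)) = 2·arctan(0.43754) ≈ 47.2623°.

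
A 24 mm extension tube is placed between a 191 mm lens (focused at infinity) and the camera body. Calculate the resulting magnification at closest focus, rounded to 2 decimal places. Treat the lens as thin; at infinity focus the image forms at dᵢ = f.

0.13×

The tube moves the image plane from f to f + e, so dᵢ = 191 + 24 = 215 mm. Focus is achieved when 1/f = 1/dₒ + 1/dᵢ, giving dₒ = 1/(1/f − 1/(f+e)).
Magnification m = dᵢ/dₒ = (f+e)·(1/f − 1/(f+e)) = e/f = 24/191 ≈ 0.1257.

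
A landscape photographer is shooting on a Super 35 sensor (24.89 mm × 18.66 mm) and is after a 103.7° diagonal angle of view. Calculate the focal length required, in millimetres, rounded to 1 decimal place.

Sensor diagonal = √(24.89² + 18.66²) = √967.7077 ≈ 31.1080 mm.
From α = 2·arctan(d/2f) we get f = d / (2·tan(α/2)).
With d = 31.1080 mm and α/2 = 51.85°, tan(α/2) ≈ 1.27306, so f ≈ 31.1080 / 2.54612 ≈ 12.2178 mm.

12.2 mm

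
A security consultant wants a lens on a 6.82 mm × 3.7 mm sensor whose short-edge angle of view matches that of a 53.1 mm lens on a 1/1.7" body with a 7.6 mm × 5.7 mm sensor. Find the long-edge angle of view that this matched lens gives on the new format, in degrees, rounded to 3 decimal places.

Equal short-edge AOV ⇒ f₂ = f₁ · 3.7/5.7 = 53.1 × 0.64912 ≈ 34.4684 mm.
Long-edge AOV on the new format = 2·arctan(6.82 / (2 × 34.4684)) = 2·arctan(0.09893) ≈ 11.2999°.

11.300°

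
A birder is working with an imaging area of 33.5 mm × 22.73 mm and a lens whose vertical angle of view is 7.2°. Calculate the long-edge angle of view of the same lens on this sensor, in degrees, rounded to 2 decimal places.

From the vertical AOV: f = 22.73 / (2·tan(3.6°)) = 22.73 / 0.12583 ≈ 180.6415 mm.
Long-edge AOV = 2·arctan(33.5 / (2 × 180.6415)) = 2·arctan(0.09273) ≈ 10.5952°.

10.60°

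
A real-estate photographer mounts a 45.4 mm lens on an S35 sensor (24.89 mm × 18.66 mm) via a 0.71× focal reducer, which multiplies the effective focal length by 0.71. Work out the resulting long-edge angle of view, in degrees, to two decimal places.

42.22°

Effective focal length f = 45.4 × 0.71 = 32.234 mm.
α = 2·arctan(24.89 / (2 × 32.234)) = 2·arctan(0.38608) ≈ 42.2215°.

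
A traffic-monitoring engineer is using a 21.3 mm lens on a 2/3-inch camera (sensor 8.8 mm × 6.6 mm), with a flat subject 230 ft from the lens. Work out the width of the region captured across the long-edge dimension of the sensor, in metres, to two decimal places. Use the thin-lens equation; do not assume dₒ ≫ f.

dₒ: 230 ft × 304.8 mm/ft = 70104.00 mm.
Similar triangles through the lens centre give W/dₒ = w/dᵢ; with 1/f = 1/dₒ + 1/dᵢ this gives W = w·(dₒ − f)/f.
W = 8.8 mm × (70104 − 21.3) / 21.3 = 8.8 × 3290.2675 ≈ 28954.354 mm = 28.9544 m.

28.95 m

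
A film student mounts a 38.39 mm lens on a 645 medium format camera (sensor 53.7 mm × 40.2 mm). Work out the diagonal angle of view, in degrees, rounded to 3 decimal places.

Sensor diagonal = √(53.7² + 40.2²) = √4499.7300 ≈ 67.0800 mm.
Angle of view α = 2·arctan(d/2f) with d = 67.0800 mm and f = 38.39 mm.
d/2f = 0.87367; arctan(0.87367) ≈ 41.1426°, so α ≈ 82.2852°.

82.285°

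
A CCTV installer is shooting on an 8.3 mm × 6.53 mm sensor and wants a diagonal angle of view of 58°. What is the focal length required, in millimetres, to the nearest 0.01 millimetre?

9.53 mm

Sensor diagonal = √(8.3² + 6.53²) = √111.5309 ≈ 10.5608 mm.
From α = 2·arctan(d/2f) we get f = d / (2·tan(α/2)).
With d = 10.5608 mm and α/2 = 29°, tan(α/2) ≈ 0.55431, so f ≈ 10.5608 / 1.10862 ≈ 9.5261 mm.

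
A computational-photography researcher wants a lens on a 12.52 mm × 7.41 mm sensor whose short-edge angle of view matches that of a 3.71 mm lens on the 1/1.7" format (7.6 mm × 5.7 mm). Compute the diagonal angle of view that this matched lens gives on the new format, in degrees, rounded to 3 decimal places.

112.909°

Equal short-edge AOV ⇒ f₂ = f₁ · 7.41/5.7 = 3.71 × 1.30000 ≈ 4.8230 mm.
Sensor diagonal = √(12.52² + 7.41²) = √211.6585 ≈ 14.5485 mm.
Diagonal AOV on the new format = 2·arctan(14.5485 / (2 × 4.8230)) = 2·arctan(1.50824) ≈ 112.9093°.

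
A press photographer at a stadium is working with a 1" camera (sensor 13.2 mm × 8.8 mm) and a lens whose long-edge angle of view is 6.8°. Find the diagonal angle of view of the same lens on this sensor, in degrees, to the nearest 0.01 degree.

From the long-edge AOV: f = 13.2 / (2·tan(3.4°)) = 13.2 / 0.11882 ≈ 111.0906 mm.
Sensor diagonal = √(13.2² + 8.8²) = √251.6800 ≈ 15.8644 mm.
Diagonal AOV = 2·arctan(15.8644 / (2 × 111.0906)) = 2·arctan(0.07140) ≈ 8.1683°.

8.17°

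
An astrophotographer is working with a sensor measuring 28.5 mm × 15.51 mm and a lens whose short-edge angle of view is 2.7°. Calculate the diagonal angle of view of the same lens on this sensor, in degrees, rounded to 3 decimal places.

From the short-edge AOV: f = 15.51 / (2·tan(1.35°)) = 15.51 / 0.04713 ≈ 329.0715 mm.
Sensor diagonal = √(28.5² + 15.51²) = √1052.8101 ≈ 32.4470 mm.
Diagonal AOV = 2·arctan(32.4470 / (2 × 329.0715)) = 2·arctan(0.04930) ≈ 5.6449°.

5.645°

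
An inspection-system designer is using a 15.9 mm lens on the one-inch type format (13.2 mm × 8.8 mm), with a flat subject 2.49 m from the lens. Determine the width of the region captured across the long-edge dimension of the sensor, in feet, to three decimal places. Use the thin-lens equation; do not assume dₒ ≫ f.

dₒ: 2.49 m = 2490 mm.
Similar triangles through the lens centre give W/dₒ = w/dᵢ; with 1/f = 1/dₒ + 1/dᵢ this gives W = w·(dₒ − f)/f.
W = 13.2 mm × (2490 − 15.9) / 15.9 = 13.2 × 155.6038 ≈ 2053.970 mm = 2053.970/304.8 ft = 6.73875 ft.

6.739 ft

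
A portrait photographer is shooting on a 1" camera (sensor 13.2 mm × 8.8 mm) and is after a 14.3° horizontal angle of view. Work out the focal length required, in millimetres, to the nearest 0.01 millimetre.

From α = 2·arctan(w/2f) we get f = w / (2·tan(α/2)).
With w = 13.2 mm and α/2 = 7.15°, tan(α/2) ≈ 0.12544, so f ≈ 13.2 / 0.25089 ≈ 52.6136 mm.

52.61 mm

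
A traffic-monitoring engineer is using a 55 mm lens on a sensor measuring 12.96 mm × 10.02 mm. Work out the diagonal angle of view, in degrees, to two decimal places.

Sensor diagonal = √(12.96² + 10.02²) = √268.3620 ≈ 16.3818 mm.
Angle of view α = 2·arctan(d/2f) with d = 16.3818 mm and f = 55 mm.
d/2f = 0.14893; arctan(0.14893) ≈ 8.4705°, so α ≈ 16.9410°.

16.94°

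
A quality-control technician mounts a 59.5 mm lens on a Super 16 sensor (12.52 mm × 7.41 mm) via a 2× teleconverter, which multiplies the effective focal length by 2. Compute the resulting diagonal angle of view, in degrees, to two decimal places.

7.00°

Effective focal length f = 59.5 × 2 = 119 mm.
Sensor diagonal = √(12.52² + 7.41²) = √211.6585 ≈ 14.5485 mm.
α = 2·arctan(14.548 / (2 × 119)) = 2·arctan(0.06113) ≈ 6.9961°.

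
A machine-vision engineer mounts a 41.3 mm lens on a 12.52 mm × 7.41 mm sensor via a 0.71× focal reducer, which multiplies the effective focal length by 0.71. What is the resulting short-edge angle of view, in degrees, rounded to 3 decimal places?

Effective focal length f = 41.3 × 0.71 = 29.323 mm.
α = 2·arctan(7.41 / (2 × 29.323)) = 2·arctan(0.12635) ≈ 14.4025°.

14.402°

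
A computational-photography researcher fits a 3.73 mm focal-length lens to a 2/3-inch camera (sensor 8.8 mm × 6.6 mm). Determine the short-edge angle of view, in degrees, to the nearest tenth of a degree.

83.0°

Angle of view α = 2·arctan(h/2f) with h = 6.6 mm and f = 3.73 mm.
h/2f = 0.88472; arctan(0.88472) ≈ 41.4998°, so α ≈ 82.9996°.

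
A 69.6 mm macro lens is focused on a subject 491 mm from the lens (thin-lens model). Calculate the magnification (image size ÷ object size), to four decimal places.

Thin lens: 1/f = 1/dₒ + 1/dᵢ → 1/dᵢ = 1/69.6 − 1/491 = 0.0123312 mm⁻¹, so dᵢ ≈ 81.0954 mm.
Magnification m = dᵢ/dₒ = 81.0954/491 ≈ 0.16516.

0.1652×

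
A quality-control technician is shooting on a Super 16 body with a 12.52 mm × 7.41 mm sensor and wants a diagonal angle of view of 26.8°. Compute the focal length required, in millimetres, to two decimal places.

Sensor diagonal = √(12.52² + 7.41²) = √211.6585 ≈ 14.5485 mm.
From α = 2·arctan(d/2f) we get f = d / (2·tan(α/2)).
With d = 14.5485 mm and α/2 = 13.4°, tan(α/2) ≈ 0.23823, so f ≈ 14.5485 / 0.47647 ≈ 30.5341 mm.

30.53 mm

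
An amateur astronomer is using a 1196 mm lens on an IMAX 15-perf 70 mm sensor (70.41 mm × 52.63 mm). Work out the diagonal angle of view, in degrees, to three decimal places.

4.209°

Sensor diagonal = √(70.41² + 52.63²) = √7727.4850 ≈ 87.9061 mm.
Angle of view α = 2·arctan(d/2f) with d = 87.9061 mm and f = 1196 mm.
d/2f = 0.03675; arctan(0.03675) ≈ 2.1047°, so α ≈ 4.2094°.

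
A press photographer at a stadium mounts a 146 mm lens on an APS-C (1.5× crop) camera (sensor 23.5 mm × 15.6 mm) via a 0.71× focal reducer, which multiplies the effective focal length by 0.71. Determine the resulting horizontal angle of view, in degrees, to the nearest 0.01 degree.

Effective focal length f = 146 × 0.71 = 103.66 mm.
α = 2·arctan(23.5 / (2 × 103.66)) = 2·arctan(0.11335) ≈ 12.9339°.

12.93°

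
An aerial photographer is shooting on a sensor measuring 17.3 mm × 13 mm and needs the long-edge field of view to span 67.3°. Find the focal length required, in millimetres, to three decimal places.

12.995 mm

From α = 2·arctan(w/2f) we get f = w / (2·tan(α/2)).
With w = 17.3 mm and α/2 = 33.65°, tan(α/2) ≈ 0.66566, so f ≈ 17.3 / 1.33131 ≈ 12.9947 mm.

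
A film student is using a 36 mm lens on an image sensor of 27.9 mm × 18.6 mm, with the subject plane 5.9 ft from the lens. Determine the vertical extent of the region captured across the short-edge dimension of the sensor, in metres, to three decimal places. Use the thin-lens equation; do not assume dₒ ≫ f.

0.911 m

dₒ: 5.9 ft × 304.8 mm/ft = 1798.32 mm.
Similar triangles through the lens centre give W/dₒ = h/dᵢ; with 1/f = 1/dₒ + 1/dᵢ this gives W = h·(dₒ − f)/f.
W = 18.6 mm × (1798.32 − 36) / 36 = 18.6 × 48.9533 ≈ 910.532 mm = 0.910532 m.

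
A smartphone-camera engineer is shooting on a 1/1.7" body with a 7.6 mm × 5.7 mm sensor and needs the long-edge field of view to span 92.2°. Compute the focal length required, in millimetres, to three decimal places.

From α = 2·arctan(w/2f) we get f = w / (2·tan(α/2)).
With w = 7.6 mm and α/2 = 46.1°, tan(α/2) ≈ 1.03915, so f ≈ 7.6 / 2.07831 ≈ 3.6568 mm.

3.657 mm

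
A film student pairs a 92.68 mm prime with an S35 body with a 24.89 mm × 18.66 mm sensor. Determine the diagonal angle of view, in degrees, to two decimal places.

19.05°

Sensor diagonal = √(24.89² + 18.66²) = √967.7077 ≈ 31.1080 mm.
Angle of view α = 2·arctan(d/2f) with d = 31.1080 mm and f = 92.68 mm.
d/2f = 0.16782; arctan(0.16782) ≈ 9.5269°, so α ≈ 19.0537°.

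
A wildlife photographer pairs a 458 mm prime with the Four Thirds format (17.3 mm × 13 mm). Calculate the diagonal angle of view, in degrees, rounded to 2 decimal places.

2.71°

Sensor diagonal = √(17.3² + 13²) = √468.2900 ≈ 21.6400 mm.
Angle of view α = 2·arctan(d/2f) with d = 21.6400 mm and f = 458 mm.
d/2f = 0.02362; arctan(0.02362) ≈ 1.3533°, so α ≈ 2.7067°.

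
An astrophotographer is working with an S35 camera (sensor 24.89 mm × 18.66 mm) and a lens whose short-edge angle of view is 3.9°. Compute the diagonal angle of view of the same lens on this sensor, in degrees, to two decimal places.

From the short-edge AOV: f = 18.66 / (2·tan(1.95°)) = 18.66 / 0.06809 ≈ 274.0324 mm.
Sensor diagonal = √(24.89² + 18.66²) = √967.7077 ≈ 31.1080 mm.
Diagonal AOV = 2·arctan(31.1080 / (2 × 274.0324)) = 2·arctan(0.05676) ≈ 6.4972°.

6.50°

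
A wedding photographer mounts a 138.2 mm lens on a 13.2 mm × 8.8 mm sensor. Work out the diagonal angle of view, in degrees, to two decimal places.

Sensor diagonal = √(13.2² + 8.8²) = √251.6800 ≈ 15.8644 mm.
Angle of view α = 2·arctan(d/2f) with d = 15.8644 mm and f = 138.2 mm.
d/2f = 0.05740; arctan(0.05740) ≈ 3.2850°, so α ≈ 6.5700°.

6.57°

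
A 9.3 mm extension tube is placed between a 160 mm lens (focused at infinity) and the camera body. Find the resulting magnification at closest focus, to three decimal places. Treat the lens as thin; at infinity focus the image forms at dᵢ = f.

The tube moves the image plane from f to f + e, so dᵢ = 160 + 9.3 = 169.3 mm. Focus is achieved when 1/f = 1/dₒ + 1/dᵢ, giving dₒ = 1/(1/f − 1/(f+e)).
Magnification m = dᵢ/dₒ = (f+e)·(1/f − 1/(f+e)) = e/f = 9.3/160 ≈ 0.0581.

0.058×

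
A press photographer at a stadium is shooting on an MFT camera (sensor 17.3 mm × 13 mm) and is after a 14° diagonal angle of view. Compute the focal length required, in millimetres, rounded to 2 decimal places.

88.12 mm

Sensor diagonal = √(17.3² + 13²) = √468.2900 ≈ 21.6400 mm.
From α = 2·arctan(d/2f) we get f = d / (2·tan(α/2)).
With d = 21.6400 mm and α/2 = 7°, tan(α/2) ≈ 0.12278, so f ≈ 21.6400 / 0.24557 ≈ 88.1219 mm.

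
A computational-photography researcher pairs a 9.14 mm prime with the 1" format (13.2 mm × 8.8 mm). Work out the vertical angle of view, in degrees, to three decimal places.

Angle of view α = 2·arctan(h/2f) with h = 8.8 mm and f = 9.14 mm.
h/2f = 0.48140; arctan(0.48140) ≈ 25.7062°, so α ≈ 51.4124°.

51.412°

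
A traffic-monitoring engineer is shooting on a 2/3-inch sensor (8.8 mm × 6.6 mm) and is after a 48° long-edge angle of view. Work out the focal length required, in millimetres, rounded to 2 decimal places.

9.88 mm

From α = 2·arctan(w/2f) we get f = w / (2·tan(α/2)).
With w = 8.8 mm and α/2 = 24°, tan(α/2) ≈ 0.44523, so f ≈ 8.8 / 0.89046 ≈ 9.8826 mm.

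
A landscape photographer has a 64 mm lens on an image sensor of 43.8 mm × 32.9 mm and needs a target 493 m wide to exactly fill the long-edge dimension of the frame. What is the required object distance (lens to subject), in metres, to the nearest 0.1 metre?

720.4 m

W: 493 m = 493000 mm.
Magnification m = w/W = dᵢ/dₒ; combined with 1/f = 1/dₒ + 1/dᵢ this gives dₒ = f·(1 + W/w).
dₒ = 64 mm × (1 + 493000/43.8) = 64 × 11256.7078 ≈ 720429.297 mm = 720.429 m.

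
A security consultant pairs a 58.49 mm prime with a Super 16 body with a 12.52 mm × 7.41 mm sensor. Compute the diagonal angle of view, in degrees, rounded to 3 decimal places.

14.179°

Sensor diagonal = √(12.52² + 7.41²) = √211.6585 ≈ 14.5485 mm.
Angle of view α = 2·arctan(d/2f) with d = 14.5485 mm and f = 58.49 mm.
d/2f = 0.12437; arctan(0.12437) ≈ 7.0893°, so α ≈ 14.1786°.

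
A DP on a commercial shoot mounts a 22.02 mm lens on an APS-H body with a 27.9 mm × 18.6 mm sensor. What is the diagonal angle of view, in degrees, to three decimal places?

Sensor diagonal = √(27.9² + 18.6²) = √1124.3700 ≈ 33.5316 mm.
Angle of view α = 2·arctan(d/2f) with d = 33.5316 mm and f = 22.02 mm.
d/2f = 0.76139; arctan(0.76139) ≈ 37.2853°, so α ≈ 74.5706°.

74.571°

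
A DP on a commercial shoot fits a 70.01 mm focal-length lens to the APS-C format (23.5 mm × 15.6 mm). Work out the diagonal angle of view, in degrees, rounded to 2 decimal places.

22.78°

Sensor diagonal = √(23.5² + 15.6²) = √795.6100 ≈ 28.2066 mm.
Angle of view α = 2·arctan(d/2f) with d = 28.2066 mm and f = 70.01 mm.
d/2f = 0.20145; arctan(0.20145) ≈ 11.3896°, so α ≈ 22.7792°.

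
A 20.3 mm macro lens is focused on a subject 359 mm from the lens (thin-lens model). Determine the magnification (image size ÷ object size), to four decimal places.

0.0599×

Thin lens: 1/f = 1/dₒ + 1/dᵢ → 1/dᵢ = 1/20.3 − 1/359 = 0.0464756 mm⁻¹, so dᵢ ≈ 21.5167 mm.
Magnification m = dᵢ/dₒ = 21.5167/359 ≈ 0.05994.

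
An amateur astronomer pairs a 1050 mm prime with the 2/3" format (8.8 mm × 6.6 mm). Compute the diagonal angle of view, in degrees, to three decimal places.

Sensor diagonal = √(8.8² + 6.6²) = √121.0000 ≈ 11.0000 mm.
Angle of view α = 2·arctan(d/2f) with d = 11.0000 mm and f = 1050 mm.
d/2f = 0.00524; arctan(0.00524) ≈ 0.3001°, so α ≈ 0.6002°.

0.600°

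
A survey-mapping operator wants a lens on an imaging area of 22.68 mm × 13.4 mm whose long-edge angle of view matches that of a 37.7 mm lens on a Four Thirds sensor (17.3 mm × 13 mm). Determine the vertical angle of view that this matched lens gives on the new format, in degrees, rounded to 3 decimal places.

15.440°

Equal long-edge AOV ⇒ f₂ = f₁ · 22.68/17.3 = 37.7 × 1.31098 ≈ 49.4240 mm.
Vertical AOV on the new format = 2·arctan(13.4 / (2 × 49.4240)) = 2·arctan(0.13556) ≈ 15.4401°.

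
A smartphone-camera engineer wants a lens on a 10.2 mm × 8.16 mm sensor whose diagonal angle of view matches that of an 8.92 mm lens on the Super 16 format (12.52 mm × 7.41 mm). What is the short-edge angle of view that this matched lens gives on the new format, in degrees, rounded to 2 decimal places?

53.99°

Sensor diagonal = √(12.52² + 7.41²) = √211.6585 ≈ 14.5485 mm.
Sensor diagonal = √(10.2² + 8.16²) = √170.6256 ≈ 13.0624 mm.
Equal diagonal AOV ⇒ f₂ = f₁ · 13.0624/14.5485 = 8.92 × 0.89785 ≈ 8.0088 mm.
Short-edge AOV on the new format = 2·arctan(8.16 / (2 × 8.0088)) = 2·arctan(0.50944) ≈ 53.9920°.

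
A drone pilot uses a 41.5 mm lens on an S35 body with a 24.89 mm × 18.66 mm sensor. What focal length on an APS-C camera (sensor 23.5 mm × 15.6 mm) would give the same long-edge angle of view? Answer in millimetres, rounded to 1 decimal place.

Equal angle of view means equal width/f ratio, so f₂ = f₁ · (width₂/width₁) = 41.5 × 23.5/24.89.
f₂ = 41.5 × 0.94415 ≈ 39.182 mm.

39.2 mm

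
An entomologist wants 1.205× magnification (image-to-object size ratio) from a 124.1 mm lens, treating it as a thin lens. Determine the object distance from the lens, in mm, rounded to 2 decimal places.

With m = dᵢ/dₒ and 1/f = 1/dₒ + 1/dᵢ, substituting dᵢ = m·dₒ gives 1/f = (1 + 1/m)/dₒ, hence dₒ = f·(1 + 1/m).
dₒ = 124.1 × (1 + 1/1.205) = 124.1 × 1.82988 ≈ 227.088 mm.

227.09 mm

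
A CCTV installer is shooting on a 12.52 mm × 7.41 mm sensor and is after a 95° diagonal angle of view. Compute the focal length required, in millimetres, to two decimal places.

6.67 mm

Sensor diagonal = √(12.52² + 7.41²) = √211.6585 ≈ 14.5485 mm.
From α = 2·arctan(d/2f) we get f = d / (2·tan(α/2)).
With d = 14.5485 mm and α/2 = 47.5°, tan(α/2) ≈ 1.09131, so f ≈ 14.5485 / 2.18262 ≈ 6.6656 mm.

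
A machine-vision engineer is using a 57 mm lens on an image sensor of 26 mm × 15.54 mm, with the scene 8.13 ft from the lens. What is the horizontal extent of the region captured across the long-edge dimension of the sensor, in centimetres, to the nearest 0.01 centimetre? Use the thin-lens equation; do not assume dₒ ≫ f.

110.43 cm

dₒ: 8.13 ft × 304.8 mm/ft = 2478.02 mm.
Similar triangles through the lens centre give W/dₒ = w/dᵢ; with 1/f = 1/dₒ + 1/dᵢ this gives W = w·(dₒ − f)/f.
W = 26 mm × (2478.02 − 57) / 57 = 26 × 42.4741 ≈ 1104.327 mm = 110.433 cm.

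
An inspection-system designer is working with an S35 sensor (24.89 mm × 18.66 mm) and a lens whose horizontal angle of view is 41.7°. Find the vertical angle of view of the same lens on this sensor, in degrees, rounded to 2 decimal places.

31.87°

From the horizontal AOV: f = 24.89 / (2·tan(20.85°)) = 24.89 / 0.76173 ≈ 32.6758 mm.
Vertical AOV = 2·arctan(18.66 / (2 × 32.6758)) = 2·arctan(0.28553) ≈ 31.8716°.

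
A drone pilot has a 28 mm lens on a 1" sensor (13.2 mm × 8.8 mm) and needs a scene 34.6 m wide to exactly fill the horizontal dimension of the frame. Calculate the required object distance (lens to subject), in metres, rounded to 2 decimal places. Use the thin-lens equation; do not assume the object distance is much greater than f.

73.42 m

W: 34.6 m = 34600 mm.
Magnification m = w/W = dᵢ/dₒ; combined with 1/f = 1/dₒ + 1/dᵢ this gives dₒ = f·(1 + W/w).
dₒ = 28 mm × (1 + 34600/13.2) = 28 × 2622.2121 ≈ 73421.939 mm = 73.4219 m.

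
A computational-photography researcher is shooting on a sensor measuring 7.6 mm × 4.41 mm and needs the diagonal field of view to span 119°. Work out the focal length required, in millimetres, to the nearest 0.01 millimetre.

2.59 mm

Sensor diagonal = √(7.6² + 4.41²) = √77.2081 ≈ 8.7868 mm.
From α = 2·arctan(d/2f) we get f = d / (2·tan(α/2)).
With d = 8.7868 mm and α/2 = 59.5°, tan(α/2) ≈ 1.69766, so f ≈ 8.7868 / 3.39533 ≈ 2.5879 mm.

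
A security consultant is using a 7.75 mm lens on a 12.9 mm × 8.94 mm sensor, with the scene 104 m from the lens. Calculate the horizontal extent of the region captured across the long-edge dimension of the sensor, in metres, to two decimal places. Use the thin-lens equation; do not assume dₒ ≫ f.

173.10 m

dₒ: 104 m = 104000 mm.
Similar triangles through the lens centre give W/dₒ = w/dᵢ; with 1/f = 1/dₒ + 1/dᵢ this gives W = w·(dₒ − f)/f.
W = 12.9 mm × (104000 − 7.75) / 7.75 = 12.9 × 13418.3548 ≈ 173096.777 mm = 173.097 m.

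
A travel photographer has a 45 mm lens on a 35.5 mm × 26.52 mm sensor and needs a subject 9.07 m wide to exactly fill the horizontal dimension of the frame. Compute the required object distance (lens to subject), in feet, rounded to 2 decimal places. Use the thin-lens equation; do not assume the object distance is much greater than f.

W: 9.07 m = 9070 mm.
Magnification m = w/W = dᵢ/dₒ; combined with 1/f = 1/dₒ + 1/dᵢ this gives dₒ = f·(1 + W/w).
dₒ = 45 mm × (1 + 9070/35.5) = 45 × 256.4930 ≈ 11542.183 mm = 11542.183/304.8 ft = 37.8681 ft.

37.87 ft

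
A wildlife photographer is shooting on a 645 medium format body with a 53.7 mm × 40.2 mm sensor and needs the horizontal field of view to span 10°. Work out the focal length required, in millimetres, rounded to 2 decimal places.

306.90 mm

From α = 2·arctan(w/2f) we get f = w / (2·tan(α/2)).
With w = 53.7 mm and α/2 = 5°, tan(α/2) ≈ 0.08749, so f ≈ 53.7 / 0.17498 ≈ 306.8969 mm.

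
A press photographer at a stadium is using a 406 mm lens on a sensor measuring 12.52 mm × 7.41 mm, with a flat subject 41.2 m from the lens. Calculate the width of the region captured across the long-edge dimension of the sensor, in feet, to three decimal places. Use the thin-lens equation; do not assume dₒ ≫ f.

dₒ: 41.2 m = 41200 mm.
Similar triangles through the lens centre give W/dₒ = w/dᵢ; with 1/f = 1/dₒ + 1/dᵢ this gives W = w·(dₒ − f)/f.
W = 12.52 mm × (41200 − 406) / 406 = 12.52 × 100.4778 ≈ 1257.982 mm = 1257.982/304.8 ft = 4.12724 ft.

4.127 ft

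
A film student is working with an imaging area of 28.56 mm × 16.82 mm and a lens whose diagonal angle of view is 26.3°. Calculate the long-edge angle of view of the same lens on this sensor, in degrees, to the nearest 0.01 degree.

Sensor diagonal = √(28.56² + 16.82²) = √1098.5860 ≈ 33.1449 mm.
From the diagonal AOV: f = 33.1449 / (2·tan(13.15°)) = 33.1449 / 0.46725 ≈ 70.9354 mm.
Long-edge AOV = 2·arctan(28.56 / (2 × 70.9354)) = 2·arctan(0.20131) ≈ 22.7641°.

22.76°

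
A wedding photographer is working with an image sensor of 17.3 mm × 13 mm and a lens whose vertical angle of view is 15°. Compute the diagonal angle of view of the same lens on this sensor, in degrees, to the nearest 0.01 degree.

24.72°

From the vertical AOV: f = 13 / (2·tan(7.5°)) = 13 / 0.26330 ≈ 49.3724 mm.
Sensor diagonal = √(17.3² + 13²) = √468.2900 ≈ 21.6400 mm.
Diagonal AOV = 2·arctan(21.6400 / (2 × 49.3724)) = 2·arctan(0.21915) ≈ 24.7220°.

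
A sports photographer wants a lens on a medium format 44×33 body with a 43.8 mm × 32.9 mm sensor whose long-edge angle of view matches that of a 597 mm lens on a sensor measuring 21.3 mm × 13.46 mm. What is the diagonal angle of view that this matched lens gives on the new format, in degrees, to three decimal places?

2.556°

Equal long-edge AOV ⇒ f₂ = f₁ · 43.8/21.3 = 597 × 2.05634 ≈ 1227.6338 mm.
Sensor diagonal = √(43.8² + 32.9²) = √3000.8500 ≈ 54.7800 mm.
Diagonal AOV on the new format = 2·arctan(54.7800 / (2 × 1227.6338)) = 2·arctan(0.02231) ≈ 2.5563°.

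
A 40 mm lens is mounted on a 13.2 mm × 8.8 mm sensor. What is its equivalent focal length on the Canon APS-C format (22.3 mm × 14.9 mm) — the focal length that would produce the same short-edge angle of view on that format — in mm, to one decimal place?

Equal angle of view means equal height/f ratio, so f₂ = f₁ · (height₂/height₁) = 40 × 14.9/8.8.
f₂ = 40 × 1.69318 ≈ 67.727 mm.

67.7 mm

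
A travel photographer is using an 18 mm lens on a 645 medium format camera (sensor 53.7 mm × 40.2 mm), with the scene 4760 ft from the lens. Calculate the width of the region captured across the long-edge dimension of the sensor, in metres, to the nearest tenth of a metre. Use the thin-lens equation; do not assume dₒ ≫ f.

dₒ: 4760 ft × 304.8 mm/ft = 1450847.95 mm.
Similar triangles through the lens centre give W/dₒ = w/dᵢ; with 1/f = 1/dₒ + 1/dᵢ this gives W = w·(dₒ − f)/f.
W = 53.7 mm × (1.45085e+06 − 18) / 18 = 53.7 × 80601.6641 ≈ 4328309.361 mm = 4328.31 m.

4328.3 m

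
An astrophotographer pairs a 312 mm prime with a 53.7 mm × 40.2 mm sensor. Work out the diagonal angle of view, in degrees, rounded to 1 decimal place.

12.3°

Sensor diagonal = √(53.7² + 40.2²) = √4499.7300 ≈ 67.0800 mm.
Angle of view α = 2·arctan(d/2f) with d = 67.0800 mm and f = 312 mm.
d/2f = 0.10750; arctan(0.10750) ≈ 6.1357°, so α ≈ 12.2715°.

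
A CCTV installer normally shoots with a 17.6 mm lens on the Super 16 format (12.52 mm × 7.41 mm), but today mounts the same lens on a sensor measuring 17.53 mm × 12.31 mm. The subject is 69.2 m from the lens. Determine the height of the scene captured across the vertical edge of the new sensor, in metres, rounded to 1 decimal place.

The focal length stays 17.6 mm; the relevant sensor dimension is now h = 12.31 mm. Object distance dₒ = 69.2 m = 69200 mm.
Thin-lens field height W = h·(dₒ − f)/f = 12.31 × (69200 − 17.6)/17.6 ≈ 48388.372 mm = 48.3884 m.

48.4 m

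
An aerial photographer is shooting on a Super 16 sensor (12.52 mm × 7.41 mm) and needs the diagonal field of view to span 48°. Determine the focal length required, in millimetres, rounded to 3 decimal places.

Sensor diagonal = √(12.52² + 7.41²) = √211.6585 ≈ 14.5485 mm.
From α = 2·arctan(d/2f) we get f = d / (2·tan(α/2)).
With d = 14.5485 mm and α/2 = 24°, tan(α/2) ≈ 0.44523, so f ≈ 14.5485 / 0.89046 ≈ 16.3382 mm.

16.338 mm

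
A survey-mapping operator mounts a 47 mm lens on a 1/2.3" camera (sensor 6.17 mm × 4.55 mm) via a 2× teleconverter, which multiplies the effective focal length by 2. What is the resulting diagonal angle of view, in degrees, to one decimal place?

Effective focal length f = 47 × 2 = 94 mm.
Sensor diagonal = √(6.17² + 4.55²) = √58.7714 ≈ 7.6663 mm.
α = 2·arctan(7.666 / (2 × 94)) = 2·arctan(0.04078) ≈ 4.6702°.

4.7°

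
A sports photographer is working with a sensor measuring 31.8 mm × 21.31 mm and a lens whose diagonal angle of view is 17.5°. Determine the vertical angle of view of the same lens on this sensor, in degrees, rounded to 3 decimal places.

9.795°

Sensor diagonal = √(31.8² + 21.31²) = √1465.3561 ≈ 38.2800 mm.
From the diagonal AOV: f = 38.2800 / (2·tan(8.75°)) = 38.2800 / 0.30783 ≈ 124.3545 mm.
Vertical AOV = 2·arctan(21.31 / (2 × 124.3545)) = 2·arctan(0.08568) ≈ 9.7946°.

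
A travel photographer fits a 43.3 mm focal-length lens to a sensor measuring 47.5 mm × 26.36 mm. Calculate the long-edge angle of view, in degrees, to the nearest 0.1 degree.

57.5°

Angle of view α = 2·arctan(w/2f) with w = 47.5 mm and f = 43.3 mm.
w/2f = 0.54850; arctan(0.54850) ≈ 28.7447°, so α ≈ 57.4894°.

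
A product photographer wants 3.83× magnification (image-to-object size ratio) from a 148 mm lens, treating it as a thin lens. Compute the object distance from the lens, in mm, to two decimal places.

With m = dᵢ/dₒ and 1/f = 1/dₒ + 1/dᵢ, substituting dᵢ = m·dₒ gives 1/f = (1 + 1/m)/dₒ, hence dₒ = f·(1 + 1/m).
dₒ = 148 × (1 + 1/3.83) = 148 × 1.26110 ≈ 186.642 mm.

186.64 mm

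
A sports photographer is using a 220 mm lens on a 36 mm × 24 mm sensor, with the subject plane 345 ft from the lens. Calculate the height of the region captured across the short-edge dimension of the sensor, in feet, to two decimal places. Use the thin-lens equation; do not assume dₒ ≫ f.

37.56 ft

dₒ: 345 ft × 304.8 mm/ft = 105156.00 mm.
Similar triangles through the lens centre give W/dₒ = h/dᵢ; with 1/f = 1/dₒ + 1/dᵢ this gives W = h·(dₒ − f)/f.
W = 24 mm × (105156 − 220) / 220 = 24 × 476.9818 ≈ 11447.563 mm = 11447.563/304.8 ft = 37.5576 ft.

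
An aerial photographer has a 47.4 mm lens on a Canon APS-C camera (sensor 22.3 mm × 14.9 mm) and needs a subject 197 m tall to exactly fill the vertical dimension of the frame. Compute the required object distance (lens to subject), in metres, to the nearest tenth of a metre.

W: 197 m = 197000 mm.
Magnification m = h/W = dᵢ/dₒ; combined with 1/f = 1/dₒ + 1/dᵢ this gives dₒ = f·(1 + W/h).
dₒ = 47.4 mm × (1 + 197000/14.9) = 47.4 × 13222.4765 ≈ 626745.387 mm = 626.745 m.

626.7 m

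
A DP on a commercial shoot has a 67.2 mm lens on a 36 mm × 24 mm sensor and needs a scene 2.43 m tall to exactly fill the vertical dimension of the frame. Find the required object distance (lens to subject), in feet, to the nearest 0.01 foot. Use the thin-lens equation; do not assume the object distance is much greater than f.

W: 2.43 m = 2430 mm.
Magnification m = h/W = dᵢ/dₒ; combined with 1/f = 1/dₒ + 1/dᵢ this gives dₒ = f·(1 + W/h).
dₒ = 67.2 mm × (1 + 2430/24) = 67.2 × 102.2500 ≈ 6871.200 mm = 6871.200/304.8 ft = 22.5433 ft.

22.54 ft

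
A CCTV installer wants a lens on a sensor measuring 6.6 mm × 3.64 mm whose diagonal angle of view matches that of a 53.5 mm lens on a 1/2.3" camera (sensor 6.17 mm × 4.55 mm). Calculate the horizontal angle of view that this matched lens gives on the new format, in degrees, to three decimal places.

7.180°

Sensor diagonal = √(6.17² + 4.55²) = √58.7714 ≈ 7.6663 mm.
Sensor diagonal = √(6.6² + 3.64²) = √56.8096 ≈ 7.5372 mm.
Equal diagonal AOV ⇒ f₂ = f₁ · 7.5372/7.6663 = 53.5 × 0.98317 ≈ 52.5995 mm.
Horizontal AOV on the new format = 2·arctan(6.6 / (2 × 52.5995)) = 2·arctan(0.06274) ≈ 7.1799°.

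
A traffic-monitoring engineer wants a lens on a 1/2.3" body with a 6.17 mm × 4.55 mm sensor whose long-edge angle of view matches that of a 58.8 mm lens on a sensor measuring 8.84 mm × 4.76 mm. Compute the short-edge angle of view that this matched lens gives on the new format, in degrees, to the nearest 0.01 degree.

Equal long-edge AOV ⇒ f₂ = f₁ · 6.17/8.84 = 58.8 × 0.69796 ≈ 41.0403 mm.
Short-edge AOV on the new format = 2·arctan(4.55 / (2 × 41.0403)) = 2·arctan(0.05543) ≈ 6.3457°.

6.35°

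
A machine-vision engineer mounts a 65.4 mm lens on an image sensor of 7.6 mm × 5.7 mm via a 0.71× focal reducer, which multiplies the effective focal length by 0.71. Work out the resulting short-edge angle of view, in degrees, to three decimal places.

Effective focal length f = 65.4 × 0.71 = 46.434 mm.
α = 2·arctan(5.7 / (2 × 46.434)) = 2·arctan(0.06138) ≈ 7.0245°.

7.025°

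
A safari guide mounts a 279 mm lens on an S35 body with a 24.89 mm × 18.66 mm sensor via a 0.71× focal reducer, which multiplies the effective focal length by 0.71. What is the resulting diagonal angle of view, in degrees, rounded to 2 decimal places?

8.98°

Effective focal length f = 279 × 0.71 = 198.09 mm.
Sensor diagonal = √(24.89² + 18.66²) = √967.7077 ≈ 31.1080 mm.
α = 2·arctan(31.108 / (2 × 198.09)) = 2·arctan(0.07852) ≈ 8.9793°.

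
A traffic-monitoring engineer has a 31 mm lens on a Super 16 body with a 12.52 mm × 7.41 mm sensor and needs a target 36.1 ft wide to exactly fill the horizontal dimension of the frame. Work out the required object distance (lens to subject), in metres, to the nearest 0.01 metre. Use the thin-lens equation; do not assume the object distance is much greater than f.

W: 36.1 ft × 304.8 mm/ft = 11003.28 mm.
Magnification m = w/W = dᵢ/dₒ; combined with 1/f = 1/dₒ + 1/dᵢ this gives dₒ = f·(1 + W/w).
dₒ = 31 mm × (1 + 11003.3/12.52) = 31 × 879.8562 ≈ 27275.542 mm = 27.2755 m.

27.28 m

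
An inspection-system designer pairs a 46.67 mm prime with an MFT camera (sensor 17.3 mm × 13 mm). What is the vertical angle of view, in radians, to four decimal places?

Angle of view α = 2·arctan(h/2f) with h = 13 mm and f = 46.67 mm.
h/2f = 0.13928; arctan(0.13928) ≈ 0.1384 rad, so α ≈ 0.2768 rad.

0.2768 rad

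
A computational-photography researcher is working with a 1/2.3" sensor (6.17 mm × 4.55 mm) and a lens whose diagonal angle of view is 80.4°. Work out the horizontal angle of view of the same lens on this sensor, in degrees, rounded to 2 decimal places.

68.44°

Sensor diagonal = √(6.17² + 4.55²) = √58.7714 ≈ 7.6663 mm.
From the diagonal AOV: f = 7.6663 / (2·tan(40.2°)) = 7.6663 / 1.69013 ≈ 4.5359 mm.
Horizontal AOV = 2·arctan(6.17 / (2 × 4.5359)) = 2·arctan(0.68013) ≈ 68.4417°.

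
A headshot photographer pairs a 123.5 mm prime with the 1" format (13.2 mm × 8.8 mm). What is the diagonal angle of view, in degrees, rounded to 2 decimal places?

Sensor diagonal = √(13.2² + 8.8²) = √251.6800 ≈ 15.8644 mm.
Angle of view α = 2·arctan(d/2f) with d = 15.8644 mm and f = 123.5 mm.
d/2f = 0.06423; arctan(0.06423) ≈ 3.6750°, so α ≈ 7.3499°.

7.35°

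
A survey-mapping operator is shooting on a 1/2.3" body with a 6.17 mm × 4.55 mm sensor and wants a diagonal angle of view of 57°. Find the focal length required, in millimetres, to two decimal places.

7.06 mm

Sensor diagonal = √(6.17² + 4.55²) = √58.7714 ≈ 7.6663 mm.
From α = 2·arctan(d/2f) we get f = d / (2·tan(α/2)).
With d = 7.6663 mm and α/2 = 28.5°, tan(α/2) ≈ 0.54296, so f ≈ 7.6663 / 1.08591 ≈ 7.0597 mm.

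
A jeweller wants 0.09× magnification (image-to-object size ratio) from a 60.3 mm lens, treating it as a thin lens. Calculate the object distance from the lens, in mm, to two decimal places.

730.30 mm

With m = dᵢ/dₒ and 1/f = 1/dₒ + 1/dᵢ, substituting dᵢ = m·dₒ gives 1/f = (1 + 1/m)/dₒ, hence dₒ = f·(1 + 1/m).
dₒ = 60.3 × (1 + 1/0.09) = 60.3 × 12.11111 ≈ 730.300 mm.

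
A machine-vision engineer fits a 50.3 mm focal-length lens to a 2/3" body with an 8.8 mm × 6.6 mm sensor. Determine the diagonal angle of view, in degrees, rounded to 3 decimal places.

12.480°

Sensor diagonal = √(8.8² + 6.6²) = √121.0000 ≈ 11.0000 mm.
Angle of view α = 2·arctan(d/2f) with d = 11.0000 mm and f = 50.3 mm.
d/2f = 0.10934; arctan(0.10934) ≈ 6.2402°, so α ≈ 12.4803°.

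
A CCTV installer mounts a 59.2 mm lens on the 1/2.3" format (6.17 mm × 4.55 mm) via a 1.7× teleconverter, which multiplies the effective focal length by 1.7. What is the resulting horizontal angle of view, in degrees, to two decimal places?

Effective focal length f = 59.2 × 1.7 = 100.64 mm.
α = 2·arctan(6.17 / (2 × 100.64)) = 2·arctan(0.03065) ≈ 3.5116°.

3.51°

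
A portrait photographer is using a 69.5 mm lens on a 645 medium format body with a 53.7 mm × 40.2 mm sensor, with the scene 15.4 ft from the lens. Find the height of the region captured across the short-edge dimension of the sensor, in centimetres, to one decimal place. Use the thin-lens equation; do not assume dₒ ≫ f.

dₒ: 15.4 ft × 304.8 mm/ft = 4693.92 mm.
Similar triangles through the lens centre give W/dₒ = h/dᵢ; with 1/f = 1/dₒ + 1/dᵢ this gives W = h·(dₒ − f)/f.
W = 40.2 mm × (4693.92 − 69.5) / 69.5 = 40.2 × 66.5384 ≈ 2674.844 mm = 267.484 cm.

267.5 cm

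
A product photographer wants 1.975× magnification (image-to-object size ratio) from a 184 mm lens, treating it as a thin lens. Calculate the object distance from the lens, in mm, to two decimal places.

With m = dᵢ/dₒ and 1/f = 1/dₒ + 1/dᵢ, substituting dᵢ = m·dₒ gives 1/f = (1 + 1/m)/dₒ, hence dₒ = f·(1 + 1/m).
dₒ = 184 × (1 + 1/1.975) = 184 × 1.50633 ≈ 277.165 mm.

277.16 mm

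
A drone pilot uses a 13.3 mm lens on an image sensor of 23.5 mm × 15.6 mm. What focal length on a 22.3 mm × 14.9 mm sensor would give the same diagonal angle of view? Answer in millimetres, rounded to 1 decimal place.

12.6 mm

Sensor diagonal = √(23.5² + 15.6²) = √795.6100 ≈ 28.2066 mm.
Sensor diagonal = √(22.3² + 14.9²) = √719.3000 ≈ 26.8198 mm.
Equal angle of view means equal diagonal/f ratio, so f₂ = f₁ · (diagonal₂/diagonal₁) = 13.3 × 26.8198/28.2066.
f₂ = 13.3 × 0.95083 ≈ 12.646 mm.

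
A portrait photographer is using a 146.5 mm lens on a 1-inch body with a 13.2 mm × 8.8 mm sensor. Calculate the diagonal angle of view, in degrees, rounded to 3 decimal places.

6.198°

Sensor diagonal = √(13.2² + 8.8²) = √251.6800 ≈ 15.8644 mm.
Angle of view α = 2·arctan(d/2f) with d = 15.8644 mm and f = 146.5 mm.
d/2f = 0.05414; arctan(0.05414) ≈ 3.0992°, so α ≈ 6.1985°.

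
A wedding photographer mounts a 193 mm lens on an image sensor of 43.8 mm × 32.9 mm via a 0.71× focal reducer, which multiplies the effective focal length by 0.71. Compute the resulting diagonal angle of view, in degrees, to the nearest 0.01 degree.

22.61°

Effective focal length f = 193 × 0.71 = 137.03 mm.
Sensor diagonal = √(43.8² + 32.9²) = √3000.8500 ≈ 54.7800 mm.
α = 2·arctan(54.780 / (2 × 137.03)) = 2·arctan(0.19988) ≈ 22.6070°.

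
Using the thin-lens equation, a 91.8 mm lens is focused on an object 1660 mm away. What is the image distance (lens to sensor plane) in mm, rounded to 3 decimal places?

97.174 mm

1/dᵢ = 1/f − 1/dₒ = 1/91.8 − 1/1660 = 0.0102908 mm⁻¹.
dᵢ = 1/0.0102908 ≈ 97.1738 mm.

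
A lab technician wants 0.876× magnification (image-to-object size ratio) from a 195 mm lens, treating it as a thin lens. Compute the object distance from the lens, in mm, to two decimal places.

417.60 mm

With m = dᵢ/dₒ and 1/f = 1/dₒ + 1/dᵢ, substituting dᵢ = m·dₒ gives 1/f = (1 + 1/m)/dₒ, hence dₒ = f·(1 + 1/m).
dₒ = 195 × (1 + 1/0.876) = 195 × 2.14155 ≈ 417.603 mm.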